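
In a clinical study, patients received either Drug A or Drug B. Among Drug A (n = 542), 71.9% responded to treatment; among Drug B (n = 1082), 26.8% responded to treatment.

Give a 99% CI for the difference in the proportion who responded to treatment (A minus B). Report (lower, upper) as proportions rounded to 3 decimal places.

(0.390, 0.512)

SE₁ = √(p̂₁(1−p̂₁)/n₁) = √(0.7190·0.2810/542) = 0.01931; SE₂ = √(0.2680·0.7320/1082) = 0.01347.
Independent samples: SE of the difference = √(SE₁² + SE₂²) = √(0.0003728761 + 0.0001814409) = 0.02354.
z* for 99% confidence is 2.576, so the margin of error is 2.576 × 0.02354 = 0.06064.
Point estimate p̂₁ − p̂₂ = 0.7190 − 0.2680 = 0.4510.
0.4510 ± 0.06064 → (0.390, 0.512).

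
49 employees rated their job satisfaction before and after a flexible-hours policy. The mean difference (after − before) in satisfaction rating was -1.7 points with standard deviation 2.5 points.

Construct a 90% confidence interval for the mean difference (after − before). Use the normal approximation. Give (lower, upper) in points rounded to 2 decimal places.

(-2.29, -1.11)

Paired design: SE = s_d/√n = 2.5/√49 = 0.3571.
z* = 1.645; margin of error = 1.645 × 0.3571 = 0.5874.
-1.7 ± 0.5874 → (-2.29, -1.11).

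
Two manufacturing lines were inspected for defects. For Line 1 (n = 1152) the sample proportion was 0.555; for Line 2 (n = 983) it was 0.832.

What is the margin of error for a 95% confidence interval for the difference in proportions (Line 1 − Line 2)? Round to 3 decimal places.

0.037

Each SE is √(p̂(1−p̂)/n): √(0.5550·0.4450/1152) = 0.01464 and √(0.8320·0.1680/983) = 0.01192.
SE(p̂₁ − p̂₂) = √(SE₁² + SE₂²) = √(0.0002143296 + 0.0001420864) = 0.01888, since the two samples are independent.
At 95% confidence z* = 1.960; margin = 1.960 × 0.01888 = 0.03700.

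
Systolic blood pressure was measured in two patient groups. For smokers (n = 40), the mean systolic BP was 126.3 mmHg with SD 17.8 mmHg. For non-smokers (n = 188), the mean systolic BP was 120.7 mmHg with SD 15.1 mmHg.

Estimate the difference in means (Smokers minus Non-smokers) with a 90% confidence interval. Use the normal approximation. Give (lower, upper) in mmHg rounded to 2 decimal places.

(0.63, 10.57)

SE₁ = s₁/√n₁ = 17.8/√40 = 2.8144; SE₂ = 15.1/√188 = 1.1013.
Independent samples, unequal variances: SE_diff = √(SE₁² + SE₂²) = √(7.92084736 + 1.21286169) = 3.0222.
z* = 1.645, so margin of error = 1.645 × 3.0222 = 4.9715.
Difference in means = 126.3 − 120.7 = 5.6000.
5.6000 ± 4.9715 → (0.63, 10.57).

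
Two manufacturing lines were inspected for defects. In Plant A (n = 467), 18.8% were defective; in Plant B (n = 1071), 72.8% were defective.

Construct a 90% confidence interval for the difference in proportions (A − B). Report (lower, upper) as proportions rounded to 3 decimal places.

SE₁ = √(p̂₁(1−p̂₁)/n₁) = √(0.1880·0.8120/467) = 0.01808; SE₂ = √(0.7280·0.2720/1071) = 0.01360.
Independent samples: SE of the difference = √(SE₁² + SE₂²) = √(0.0003268864 + 0.00018496) = 0.02262.
z* for 90% confidence is 1.645, so the margin of error is 1.645 × 0.02262 = 0.03721.
Point estimate p̂₁ − p̂₂ = 0.1880 − 0.7280 = -0.5400.
-0.5400 ± 0.03721 → (-0.577, -0.503).

(-0.577, -0.503)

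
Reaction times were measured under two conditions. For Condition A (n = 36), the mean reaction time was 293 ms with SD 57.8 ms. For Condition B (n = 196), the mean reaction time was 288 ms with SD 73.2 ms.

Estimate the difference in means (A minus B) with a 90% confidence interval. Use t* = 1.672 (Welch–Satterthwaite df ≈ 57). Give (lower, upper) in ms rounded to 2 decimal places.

(-13.33, 23.33)

Standard errors of each mean: 57.8/√36 = 9.6333 and 73.2/√196 = 5.2286.
SE(x̄₁ − x̄₂) = √(9.6333² + 5.2286²) = 10.9608 for independent samples with unequal variances.
With t* = 1.672, the margin is 1.672 × 10.9608 = 18.3265.
x̄₁ − x̄₂ = 293 − 288 = 5.0000; the interval is 5.0000 ± 18.3265 = (-13.33, 23.33).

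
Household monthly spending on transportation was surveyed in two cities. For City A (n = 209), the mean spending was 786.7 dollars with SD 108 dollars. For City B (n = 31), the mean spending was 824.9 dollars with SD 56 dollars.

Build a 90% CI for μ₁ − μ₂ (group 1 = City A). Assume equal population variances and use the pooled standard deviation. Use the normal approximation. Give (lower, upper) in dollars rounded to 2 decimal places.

(-70.78, -5.62)

s_p = √[((n₁−1)s₁² + (n₂−1)s₂²)/(n₁+n₂−2)] = √[(208·108² + 30·56²)/238] = 102.9031.
SE = 102.9031·√(1/209 + 1/31) = 19.8052.
With z* = 1.645, margin = 1.645 × 19.8052 = 32.5796.
x̄₁ − x̄₂ = 786.7 − 824.9 = -38.2000; interval -38.2000 ± 32.5796 = (-70.78, -5.62).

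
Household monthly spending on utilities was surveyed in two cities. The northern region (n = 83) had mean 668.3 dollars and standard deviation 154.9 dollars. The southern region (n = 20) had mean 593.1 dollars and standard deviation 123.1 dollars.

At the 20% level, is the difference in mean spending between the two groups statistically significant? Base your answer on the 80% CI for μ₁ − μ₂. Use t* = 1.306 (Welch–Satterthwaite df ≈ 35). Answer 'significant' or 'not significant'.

Per-group SEs: s₁/√n₁ = 154.9/√83 = 17.0025, s₂/√n₂ = 123.1/√20 = 27.5260.
Unpooled SE of the difference: √(289.08500625 + 757.680676) = 32.3538.
Margin of error = t* · SE = 1.306 × 32.3538 = 42.2541.
x̄₁ − x̄₂ = 668.3 − 593.1 = 75.2000.
CI: 75.2000 ± 42.2541 = (32.9459, 117.4541).
The interval (32.9459, 117.4541) does not contain 0, so the difference is significant.

significant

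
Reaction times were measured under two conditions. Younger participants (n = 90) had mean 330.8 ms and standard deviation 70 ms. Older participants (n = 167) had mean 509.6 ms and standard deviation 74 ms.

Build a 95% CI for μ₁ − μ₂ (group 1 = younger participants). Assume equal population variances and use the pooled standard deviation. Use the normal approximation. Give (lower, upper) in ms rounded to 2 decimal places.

(-197.41, -160.19)

Pooled variance s_p² = [89·70² + 166·74²] / (90+167−2) = 5274.9647, so s_p = 72.6290.
SE_diff = s_p·√(1/n₁ + 1/n₂) = 72.6290·√(1/90 + 1/167) = 9.4972.
z* = 1.960; margin = 1.960 × 9.4972 = 18.6145.
Difference = 330.8 − 509.6 = -178.8000.
-178.8000 ± 18.6145 → (-197.41, -160.19).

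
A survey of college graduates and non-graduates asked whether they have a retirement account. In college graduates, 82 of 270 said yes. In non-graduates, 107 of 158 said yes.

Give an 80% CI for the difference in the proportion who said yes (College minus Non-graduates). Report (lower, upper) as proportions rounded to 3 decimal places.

(-0.433, -0.314)

Sample proportions: 82/270 = 0.3037, 107/158 = 0.6772.
Each SE is √(p̂(1−p̂)/n): √(0.3037·0.6963/270) = 0.02799 and √(0.6772·0.3228/158) = 0.03720.
SE(p̂₁ − p̂₂) = √(SE₁² + SE₂²) = √(0.0007834401 + 0.00138384) = 0.04655, since the two samples are independent.
At 80% confidence z* = 1.282; margin = 1.282 × 0.04655 = 0.05968.
The difference is 0.3037 − 0.6772 = -0.3735, so the interval is -0.3735 ± 0.05968 = (-0.433, -0.314).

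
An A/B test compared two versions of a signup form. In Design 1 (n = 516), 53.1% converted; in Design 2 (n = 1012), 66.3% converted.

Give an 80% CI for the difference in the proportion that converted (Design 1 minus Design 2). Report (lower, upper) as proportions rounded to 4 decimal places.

(-0.1660, -0.0980)

SE₁ = √(p̂₁(1−p̂₁)/n₁) = √(0.5310·0.4690/516) = 0.02197; SE₂ = √(0.6630·0.3370/1012) = 0.01486.
Independent samples: SE of the difference = √(SE₁² + SE₂²) = √(0.0004826809 + 0.0002208196) = 0.02652.
z* for 80% confidence is 1.282, so the margin of error is 1.282 × 0.02652 = 0.03400.
Point estimate p̂₁ − p̂₂ = 0.5310 − 0.6630 = -0.1320.
-0.1320 ± 0.03400 → (-0.1660, -0.0980).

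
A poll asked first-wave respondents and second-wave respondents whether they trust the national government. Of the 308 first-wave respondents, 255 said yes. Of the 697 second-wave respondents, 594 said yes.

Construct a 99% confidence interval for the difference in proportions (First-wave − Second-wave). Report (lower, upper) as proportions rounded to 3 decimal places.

(-0.090, 0.041)

p̂₁ = 255/308 = 0.8279 and p̂₂ = 594/697 = 0.8522.
SE₁ = √(p̂₁(1−p̂₁)/n₁) = √(0.8279·0.1721/308) = 0.02151; SE₂ = √(0.8522·0.1478/697) = 0.01344.
Independent samples: SE of the difference = √(SE₁² + SE₂²) = √(0.0004626801 + 0.0001806336) = 0.02536.
z* for 99% confidence is 2.576, so the margin of error is 2.576 × 0.02536 = 0.06533.
Point estimate p̂₁ − p̂₂ = 0.8279 − 0.8522 = -0.0243.
-0.0243 ± 0.06533 → (-0.090, 0.041).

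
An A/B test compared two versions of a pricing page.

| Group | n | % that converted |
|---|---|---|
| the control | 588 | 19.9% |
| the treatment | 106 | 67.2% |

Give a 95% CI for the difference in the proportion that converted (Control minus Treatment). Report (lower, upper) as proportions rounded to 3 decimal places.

(-0.568, -0.378)

The two standard errors are √(0.1990×0.8010/588) = 0.01646 and √(0.6720×0.3280/106) = 0.04560.
Because the samples are independent, SE_diff = √(0.01646² + 0.04560²) = 0.04848.
Using z* = 1.960 for 95%, ME = 1.960 × 0.04848 = 0.09502.
p̂₁ − p̂₂ = -0.4730; interval -0.4730 ± 0.09502 gives (-0.568, -0.378).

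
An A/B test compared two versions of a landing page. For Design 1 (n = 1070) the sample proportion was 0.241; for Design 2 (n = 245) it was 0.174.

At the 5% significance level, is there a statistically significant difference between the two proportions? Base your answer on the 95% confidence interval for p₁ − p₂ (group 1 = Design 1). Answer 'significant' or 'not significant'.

The two standard errors are √(0.2410×0.7590/1070) = 0.01307 and √(0.1740×0.8260/245) = 0.02422.
Because the samples are independent, SE_diff = √(0.01307² + 0.02422²) = 0.02752.
Using z* = 1.960 for 95%, ME = 1.960 × 0.02752 = 0.05394.
p̂₁ − p̂₂ = 0.0670; interval 0.0670 ± 0.05394 gives (0.01306, 0.12094).
The interval (0.01306, 0.12094) does not contain 0, so the difference is significant.

significant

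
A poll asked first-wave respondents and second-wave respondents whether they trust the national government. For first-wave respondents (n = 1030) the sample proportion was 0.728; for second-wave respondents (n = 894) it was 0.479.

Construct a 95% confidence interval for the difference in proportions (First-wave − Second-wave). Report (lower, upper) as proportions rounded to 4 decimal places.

The two standard errors are √(0.7280×0.2720/1030) = 0.01387 and √(0.4790×0.5210/894) = 0.01671.
Because the samples are independent, SE_diff = √(0.01387² + 0.01671²) = 0.02172.
Using z* = 1.960 for 95%, ME = 1.960 × 0.02172 = 0.04257.
p̂₁ − p̂₂ = 0.2490; interval 0.2490 ± 0.04257 gives (0.2064, 0.2916).

(0.2064, 0.2916)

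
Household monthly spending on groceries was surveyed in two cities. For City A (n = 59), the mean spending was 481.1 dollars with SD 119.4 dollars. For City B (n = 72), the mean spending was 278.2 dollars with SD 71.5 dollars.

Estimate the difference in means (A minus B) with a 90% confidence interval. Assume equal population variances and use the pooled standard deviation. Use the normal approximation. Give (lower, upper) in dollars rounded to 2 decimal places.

Pooled variance s_p² = [58·119.4² + 71·71.5²] / (59+72−2) = 9223.5553, so s_p = 96.0393.
SE_diff = s_p·√(1/n₁ + 1/n₂) = 96.0393·√(1/59 + 1/72) = 16.8652.
z* = 1.645; margin = 1.645 × 16.8652 = 27.7433.
Difference = 481.1 − 278.2 = 202.9000.
202.9000 ± 27.7433 → (175.16, 230.64).

(175.16, 230.64)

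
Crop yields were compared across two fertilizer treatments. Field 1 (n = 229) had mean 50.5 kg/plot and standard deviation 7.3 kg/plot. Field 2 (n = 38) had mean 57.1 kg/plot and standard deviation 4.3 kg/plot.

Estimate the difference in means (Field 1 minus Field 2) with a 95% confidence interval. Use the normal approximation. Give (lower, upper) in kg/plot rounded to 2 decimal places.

Per-group SEs: s₁/√n₁ = 7.3/√229 = 0.4824, s₂/√n₂ = 4.3/√38 = 0.6976.
Unpooled SE of the difference: √(0.23270976 + 0.48664576) = 0.8481.
Margin of error = z* · SE = 1.960 × 0.8481 = 1.6623.
x̄₁ − x̄₂ = 50.5 − 57.1 = -6.6000.
CI: -6.6000 ± 1.6623 = (-8.26, -4.94).

(-8.26, -4.94)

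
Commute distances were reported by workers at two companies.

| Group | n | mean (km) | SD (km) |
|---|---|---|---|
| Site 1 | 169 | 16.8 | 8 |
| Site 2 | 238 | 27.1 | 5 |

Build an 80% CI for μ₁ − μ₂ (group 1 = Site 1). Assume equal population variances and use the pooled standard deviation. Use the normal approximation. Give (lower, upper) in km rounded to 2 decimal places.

s_p = √[((n₁−1)s₁² + (n₂−1)s₂²)/(n₁+n₂−2)] = √[(168·8² + 237·5²)/405] = 6.4170.
SE = 6.4170·√(1/169 + 1/238) = 0.6455.
With z* = 1.282, margin = 1.282 × 0.6455 = 0.8275.
x̄₁ − x̄₂ = 16.8 − 27.1 = -10.3000; interval -10.3000 ± 0.8275 = (-11.13, -9.47).

(-11.13, -9.47)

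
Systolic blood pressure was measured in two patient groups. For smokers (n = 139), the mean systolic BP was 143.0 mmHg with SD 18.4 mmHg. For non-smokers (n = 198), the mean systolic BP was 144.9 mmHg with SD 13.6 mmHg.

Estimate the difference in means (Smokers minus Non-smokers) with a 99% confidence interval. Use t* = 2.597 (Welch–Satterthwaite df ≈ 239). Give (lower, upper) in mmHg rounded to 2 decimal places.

(-6.67, 2.87)

SE₁ = s₁/√n₁ = 18.4/√139 = 1.5607; SE₂ = 13.6/√198 = 0.9665.
Independent samples, unequal variances: SE_diff = √(SE₁² + SE₂²) = √(2.43578449 + 0.93412225) = 1.8357.
t* = 2.597, so margin of error = 2.597 × 1.8357 = 4.7673.
Difference in means = 143.0 − 144.9 = -1.9000.
-1.9000 ± 4.7673 → (-6.67, 2.87).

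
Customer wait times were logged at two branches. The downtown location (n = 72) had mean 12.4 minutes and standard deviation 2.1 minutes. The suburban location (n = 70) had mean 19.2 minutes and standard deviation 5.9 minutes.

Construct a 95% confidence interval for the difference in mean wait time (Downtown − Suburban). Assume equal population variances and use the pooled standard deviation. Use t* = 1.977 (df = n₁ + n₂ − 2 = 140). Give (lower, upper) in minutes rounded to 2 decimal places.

Pooled variance s_p² = [71·2.1² + 69·5.9²] / (72+70−2) = 19.3929, so s_p = 4.4037.
SE_diff = s_p·√(1/n₁ + 1/n₂) = 4.4037·√(1/72 + 1/70) = 0.7392.
t* = 1.977; margin = 1.977 × 0.7392 = 1.4614.
Difference = 12.4 − 19.2 = -6.8000.
-6.8000 ± 1.4614 → (-8.26, -5.34).

(-8.26, -5.34)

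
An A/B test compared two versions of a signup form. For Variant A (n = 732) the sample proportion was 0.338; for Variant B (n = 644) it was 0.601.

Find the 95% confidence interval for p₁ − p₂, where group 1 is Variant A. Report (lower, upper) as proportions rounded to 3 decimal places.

The two standard errors are √(0.3380×0.6620/732) = 0.01748 and √(0.6010×0.3990/644) = 0.01930.
Because the samples are independent, SE_diff = √(0.01748² + 0.01930²) = 0.02604.
Using z* = 1.960 for 95%, ME = 1.960 × 0.02604 = 0.05104.
p̂₁ − p̂₂ = -0.2630; interval -0.2630 ± 0.05104 gives (-0.314, -0.212).

(-0.314, -0.212)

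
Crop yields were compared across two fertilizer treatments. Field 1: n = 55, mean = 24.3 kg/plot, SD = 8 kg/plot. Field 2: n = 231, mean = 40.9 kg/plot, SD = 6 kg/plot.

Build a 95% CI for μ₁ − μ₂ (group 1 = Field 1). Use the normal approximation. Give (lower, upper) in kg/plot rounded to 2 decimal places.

(-18.85, -14.35)

Per-group SEs: s₁/√n₁ = 8/√55 = 1.0787, s₂/√n₂ = 6/√231 = 0.3948.
Unpooled SE of the difference: √(1.16359369 + 0.15586704) = 1.1487.
Margin of error = z* · SE = 1.960 × 1.1487 = 2.2515.
x̄₁ − x̄₂ = 24.3 − 40.9 = -16.6000.
CI: -16.6000 ± 2.2515 = (-18.85, -14.35).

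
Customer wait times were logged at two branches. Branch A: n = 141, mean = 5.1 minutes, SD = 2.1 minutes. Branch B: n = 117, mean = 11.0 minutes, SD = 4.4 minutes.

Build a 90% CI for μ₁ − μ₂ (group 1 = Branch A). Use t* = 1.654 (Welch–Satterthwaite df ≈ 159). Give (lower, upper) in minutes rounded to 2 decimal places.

(-6.63, -5.17)

Per-group SEs: s₁/√n₁ = 2.1/√141 = 0.1769, s₂/√n₂ = 4.4/√117 = 0.4068.
Unpooled SE of the difference: √(0.03129361 + 0.16548624) = 0.4436.
Margin of error = t* · SE = 1.654 × 0.4436 = 0.7337.
x̄₁ − x̄₂ = 5.1 − 11.0 = -5.9000.
CI: -5.9000 ± 0.7337 = (-6.63, -5.17).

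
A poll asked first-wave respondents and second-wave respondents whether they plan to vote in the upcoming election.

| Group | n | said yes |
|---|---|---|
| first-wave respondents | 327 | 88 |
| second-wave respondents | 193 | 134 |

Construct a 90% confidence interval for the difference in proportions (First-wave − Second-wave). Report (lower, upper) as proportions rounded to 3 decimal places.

(-0.493, -0.357)

p̂₁ = 88/327 = 0.2691 and p̂₂ = 134/193 = 0.6943.
SE₁ = √(p̂₁(1−p̂₁)/n₁) = √(0.2691·0.7309/327) = 0.02453; SE₂ = √(0.6943·0.3057/193) = 0.03316.
Independent samples: SE of the difference = √(SE₁² + SE₂²) = √(0.0006017209 + 0.0010995856) = 0.04125.
z* for 90% confidence is 1.645, so the margin of error is 1.645 × 0.04125 = 0.06786.
Point estimate p̂₁ − p̂₂ = 0.2691 − 0.6943 = -0.4252.
-0.4252 ± 0.06786 → (-0.493, -0.357).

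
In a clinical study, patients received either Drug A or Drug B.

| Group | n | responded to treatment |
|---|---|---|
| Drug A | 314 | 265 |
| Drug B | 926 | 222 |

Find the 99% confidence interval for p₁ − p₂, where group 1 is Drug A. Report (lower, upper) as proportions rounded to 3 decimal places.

(0.540, 0.668)

First, p̂₁ = 265/314 = 0.8439; p̂₂ = 222/926 = 0.2397.
The two standard errors are √(0.8439×0.1561/314) = 0.02048 and √(0.2397×0.7603/926) = 0.01403.
Because the samples are independent, SE_diff = √(0.02048² + 0.01403²) = 0.02482.
Using z* = 2.576 for 99%, ME = 2.576 × 0.02482 = 0.06394.
p̂₁ − p̂₂ = 0.6042; interval 0.6042 ± 0.06394 gives (0.540, 0.668).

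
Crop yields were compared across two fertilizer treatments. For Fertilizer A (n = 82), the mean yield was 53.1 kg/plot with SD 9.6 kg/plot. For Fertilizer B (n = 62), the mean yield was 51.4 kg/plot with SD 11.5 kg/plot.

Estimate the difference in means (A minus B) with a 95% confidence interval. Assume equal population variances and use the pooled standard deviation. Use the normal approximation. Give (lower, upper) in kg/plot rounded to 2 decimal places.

(-1.75, 5.15)

Pooled variance s_p² = [81·9.6² + 61·11.5²] / (82+62−2) = 109.3818, so s_p = 10.4586.
SE_diff = s_p·√(1/n₁ + 1/n₂) = 10.4586·√(1/82 + 1/62) = 1.7602.
z* = 1.960; margin = 1.960 × 1.7602 = 3.4500.
Difference = 53.1 − 51.4 = 1.7000.
1.7000 ± 3.4500 → (-1.75, 5.15).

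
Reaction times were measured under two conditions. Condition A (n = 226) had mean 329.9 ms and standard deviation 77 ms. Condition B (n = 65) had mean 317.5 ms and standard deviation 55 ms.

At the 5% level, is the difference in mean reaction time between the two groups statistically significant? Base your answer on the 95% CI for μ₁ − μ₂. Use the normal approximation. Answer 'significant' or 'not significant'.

not significant

Per-group SEs: s₁/√n₁ = 77/√226 = 5.1220, s₂/√n₂ = 55/√65 = 6.8219.
Unpooled SE of the difference: √(26.234884 + 46.53831961) = 8.5307.
Margin of error = z* · SE = 1.960 × 8.5307 = 16.7202.
x̄₁ − x̄₂ = 329.9 − 317.5 = 12.4000.
CI: 12.4000 ± 16.7202 = (-4.3202, 29.1202).
The interval (-4.3202, 29.1202) contains 0, so the difference is not significant.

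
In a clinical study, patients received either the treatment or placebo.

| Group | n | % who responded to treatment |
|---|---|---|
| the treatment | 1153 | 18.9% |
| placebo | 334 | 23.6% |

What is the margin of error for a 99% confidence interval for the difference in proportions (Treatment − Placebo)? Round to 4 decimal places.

SE₁ = √(p̂₁(1−p̂₁)/n₁) = √(0.1890·0.8110/1153) = 0.01153; SE₂ = √(0.2360·0.7640/334) = 0.02323.
Independent samples: SE of the difference = √(SE₁² + SE₂²) = √(0.0001329409 + 0.0005396329) = 0.02593.
z* for 99% confidence is 2.576, so the margin of error is 2.576 × 0.02593 = 0.06680.

0.0668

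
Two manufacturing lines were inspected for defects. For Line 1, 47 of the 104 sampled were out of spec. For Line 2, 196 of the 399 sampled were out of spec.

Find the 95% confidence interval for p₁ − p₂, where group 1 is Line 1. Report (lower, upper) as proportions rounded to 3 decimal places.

First, p̂₁ = 47/104 = 0.4519; p̂₂ = 196/399 = 0.4912.
The two standard errors are √(0.4519×0.5481/104) = 0.04880 and √(0.4912×0.5088/399) = 0.02503.
Because the samples are independent, SE_diff = √(0.04880² + 0.02503²) = 0.05484.
Using z* = 1.960 for 95%, ME = 1.960 × 0.05484 = 0.10749.
p̂₁ − p̂₂ = -0.0393; interval -0.0393 ± 0.10749 gives (-0.147, 0.068).

(-0.147, 0.068)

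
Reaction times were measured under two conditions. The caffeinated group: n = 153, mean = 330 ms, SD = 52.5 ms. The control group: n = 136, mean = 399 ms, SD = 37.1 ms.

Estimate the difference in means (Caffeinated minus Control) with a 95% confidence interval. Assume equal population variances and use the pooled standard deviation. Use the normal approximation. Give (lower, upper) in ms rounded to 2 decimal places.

(-79.60, -58.40)

s_p = √[((n₁−1)s₁² + (n₂−1)s₂²)/(n₁+n₂−2)] = √[(152·52.5² + 135·37.1²)/287] = 45.9042.
SE = 45.9042·√(1/153 + 1/136) = 5.4099.
With z* = 1.960, margin = 1.960 × 5.4099 = 10.6034.
x̄₁ − x̄₂ = 330 − 399 = -69.0000; interval -69.0000 ± 10.6034 = (-79.60, -58.40).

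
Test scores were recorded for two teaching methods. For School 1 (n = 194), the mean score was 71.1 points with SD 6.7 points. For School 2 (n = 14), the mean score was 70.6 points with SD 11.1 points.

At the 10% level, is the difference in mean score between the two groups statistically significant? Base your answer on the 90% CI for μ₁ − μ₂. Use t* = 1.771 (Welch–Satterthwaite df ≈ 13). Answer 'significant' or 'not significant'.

not significant

SE₁ = s₁/√n₁ = 6.7/√194 = 0.4810; SE₂ = 11.1/√14 = 2.9666.
Independent samples, unequal variances: SE_diff = √(SE₁² + SE₂²) = √(0.231361 + 8.80071556) = 3.0053.
t* = 1.771, so margin of error = 1.771 × 3.0053 = 5.3224.
Difference in means = 71.1 − 70.6 = 0.5000.
0.5000 ± 5.3224 → (-4.8224, 5.8224).
The interval (-4.8224, 5.8224) contains 0, so the difference is not significant.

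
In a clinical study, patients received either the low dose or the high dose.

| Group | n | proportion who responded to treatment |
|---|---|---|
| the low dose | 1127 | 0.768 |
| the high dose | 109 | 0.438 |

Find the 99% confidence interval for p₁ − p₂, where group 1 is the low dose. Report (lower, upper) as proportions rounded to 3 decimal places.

(0.203, 0.457)

SE₁ = √(p̂₁(1−p̂₁)/n₁) = √(0.7680·0.2320/1127) = 0.01257; SE₂ = √(0.4380·0.5620/109) = 0.04752.
Independent samples: SE of the difference = √(SE₁² + SE₂²) = √(0.0001580049 + 0.0022581504) = 0.04915.
z* for 99% confidence is 2.576, so the margin of error is 2.576 × 0.04915 = 0.12661.
Point estimate p̂₁ − p̂₂ = 0.7680 − 0.4380 = 0.3300.
0.3300 ± 0.12661 → (0.203, 0.457).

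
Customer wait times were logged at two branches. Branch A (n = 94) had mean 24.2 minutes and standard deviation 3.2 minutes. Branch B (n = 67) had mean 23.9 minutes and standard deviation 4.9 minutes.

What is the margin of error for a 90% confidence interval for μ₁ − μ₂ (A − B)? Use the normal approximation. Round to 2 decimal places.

1.12

SE₁ = s₁/√n₁ = 3.2/√94 = 0.3301; SE₂ = 4.9/√67 = 0.5986.
Independent samples, unequal variances: SE_diff = √(SE₁² + SE₂²) = √(0.10896601 + 0.35832196) = 0.6836.
z* = 1.645, so margin of error = 1.645 × 0.6836 = 1.1245.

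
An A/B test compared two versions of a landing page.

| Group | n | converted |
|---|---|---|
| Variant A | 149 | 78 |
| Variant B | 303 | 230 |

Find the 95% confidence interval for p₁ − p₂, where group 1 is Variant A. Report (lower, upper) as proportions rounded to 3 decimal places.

First, p̂₁ = 78/149 = 0.5235; p̂₂ = 230/303 = 0.7591.
The two standard errors are √(0.5235×0.4765/149) = 0.04092 and √(0.7591×0.2409/303) = 0.02457.
Because the samples are independent, SE_diff = √(0.04092² + 0.02457²) = 0.04773.
Using z* = 1.960 for 95%, ME = 1.960 × 0.04773 = 0.09355.
p̂₁ − p̂₂ = -0.2356; interval -0.2356 ± 0.09355 gives (-0.329, -0.142).

(-0.329, -0.142)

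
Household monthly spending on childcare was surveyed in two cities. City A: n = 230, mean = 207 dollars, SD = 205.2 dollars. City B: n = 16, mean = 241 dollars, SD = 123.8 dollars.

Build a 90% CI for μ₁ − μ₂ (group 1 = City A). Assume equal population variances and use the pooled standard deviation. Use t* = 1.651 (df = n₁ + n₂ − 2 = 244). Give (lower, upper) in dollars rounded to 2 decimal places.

(-119.86, 51.86)

Pooled variance s_p² = [229·205.2² + 15·123.8²] / (230+16−2) = 40460.6916, so s_p = 201.1484.
SE_diff = s_p·√(1/n₁ + 1/n₂) = 201.1484·√(1/230 + 1/16) = 52.0068.
t* = 1.651; margin = 1.651 × 52.0068 = 85.8632.
Difference = 207 − 241 = -34.0000.
-34.0000 ± 85.8632 → (-119.86, 51.86).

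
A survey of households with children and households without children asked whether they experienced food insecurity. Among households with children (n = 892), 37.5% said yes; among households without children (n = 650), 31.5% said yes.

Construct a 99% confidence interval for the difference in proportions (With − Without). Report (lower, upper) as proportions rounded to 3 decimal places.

Each SE is √(p̂(1−p̂)/n): √(0.3750·0.6250/892) = 0.01621 and √(0.3150·0.6850/650) = 0.01822.
SE(p̂₁ − p̂₂) = √(SE₁² + SE₂²) = √(0.0002627641 + 0.0003319684) = 0.02439, since the two samples are independent.
At 99% confidence z* = 2.576; margin = 2.576 × 0.02439 = 0.06283.
The difference is 0.3750 − 0.3150 = 0.0600, so the interval is 0.0600 ± 0.06283 = (-0.003, 0.123).

(-0.003, 0.123)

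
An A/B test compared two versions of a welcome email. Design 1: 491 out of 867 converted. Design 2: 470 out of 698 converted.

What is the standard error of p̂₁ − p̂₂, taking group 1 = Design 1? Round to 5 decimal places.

Sample proportions: 491/867 = 0.5663, 470/698 = 0.6734.
Each SE is √(p̂(1−p̂)/n): √(0.5663·0.4337/867) = 0.01683 and √(0.6734·0.3266/698) = 0.01775.
SE(p̂₁ − p̂₂) = √(SE₁² + SE₂²) = √(0.0002832489 + 0.0003150625) = 0.02446, since the two samples are independent.

0.02446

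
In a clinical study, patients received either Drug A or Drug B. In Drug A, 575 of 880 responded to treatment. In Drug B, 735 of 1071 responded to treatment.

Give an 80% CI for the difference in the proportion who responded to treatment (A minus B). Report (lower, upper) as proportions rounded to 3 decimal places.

First, p̂₁ = 575/880 = 0.6534; p̂₂ = 735/1071 = 0.6863.
The two standard errors are √(0.6534×0.3466/880) = 0.01604 and √(0.6863×0.3137/1071) = 0.01418.
Because the samples are independent, SE_diff = √(0.01604² + 0.01418²) = 0.02141.
Using z* = 1.282 for 80%, ME = 1.282 × 0.02141 = 0.02745.
p̂₁ − p̂₂ = -0.0329; interval -0.0329 ± 0.02745 gives (-0.060, -0.005).

(-0.060, -0.005)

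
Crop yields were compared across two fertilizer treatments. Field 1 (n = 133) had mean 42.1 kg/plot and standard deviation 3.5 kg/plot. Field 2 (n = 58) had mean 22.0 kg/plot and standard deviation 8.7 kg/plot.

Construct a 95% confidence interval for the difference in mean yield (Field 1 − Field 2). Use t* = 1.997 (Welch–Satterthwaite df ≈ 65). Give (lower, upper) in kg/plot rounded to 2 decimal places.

Per-group SEs: s₁/√n₁ = 3.5/√133 = 0.3035, s₂/√n₂ = 8.7/√58 = 1.1424.
Unpooled SE of the difference: √(0.09211225 + 1.30507776) = 1.1820.
Margin of error = t* · SE = 1.997 × 1.1820 = 2.3605.
x̄₁ − x̄₂ = 42.1 − 22.0 = 20.1000.
CI: 20.1000 ± 2.3605 = (17.74, 22.46).

(17.74, 22.46)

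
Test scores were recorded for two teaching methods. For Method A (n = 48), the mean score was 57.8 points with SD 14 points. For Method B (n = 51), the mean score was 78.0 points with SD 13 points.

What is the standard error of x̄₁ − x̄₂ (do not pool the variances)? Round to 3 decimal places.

Per-group SEs: s₁/√n₁ = 14/√48 = 2.0207, s₂/√n₂ = 13/√51 = 1.8204.
Unpooled SE of the difference: √(4.08322849 + 3.31385616) = 2.7198.

2.720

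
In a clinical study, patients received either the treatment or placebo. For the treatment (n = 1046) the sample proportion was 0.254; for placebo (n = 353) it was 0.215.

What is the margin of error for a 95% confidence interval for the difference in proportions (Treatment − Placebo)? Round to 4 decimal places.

Each SE is √(p̂(1−p̂)/n): √(0.2540·0.7460/1046) = 0.01346 and √(0.2150·0.7850/353) = 0.02187.
SE(p̂₁ − p̂₂) = √(SE₁² + SE₂²) = √(0.0001811716 + 0.0004782969) = 0.02568, since the two samples are independent.
At 95% confidence z* = 1.960; margin = 1.960 × 0.02568 = 0.05033.

0.0503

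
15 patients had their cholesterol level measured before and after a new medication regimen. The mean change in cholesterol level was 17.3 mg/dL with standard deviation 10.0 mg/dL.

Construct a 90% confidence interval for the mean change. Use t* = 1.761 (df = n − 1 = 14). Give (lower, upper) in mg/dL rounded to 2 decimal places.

Paired design: SE = s_d/√n = 10.0/√15 = 2.5820.
t* = 1.761; margin of error = 1.761 × 2.5820 = 4.5469.
17.3 ± 4.5469 → (12.75, 21.85).

(12.75, 21.85)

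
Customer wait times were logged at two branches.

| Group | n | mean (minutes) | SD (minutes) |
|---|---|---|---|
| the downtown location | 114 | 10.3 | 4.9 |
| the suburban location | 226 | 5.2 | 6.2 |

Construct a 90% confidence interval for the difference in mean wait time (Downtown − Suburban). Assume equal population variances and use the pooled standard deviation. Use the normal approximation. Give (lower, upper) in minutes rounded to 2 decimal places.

(4.00, 6.20)

Pooled variance s_p² = [113·4.9² + 225·6.2²] / (114+226−2) = 33.6158, so s_p = 5.7979.
SE_diff = s_p·√(1/n₁ + 1/n₂) = 5.7979·√(1/114 + 1/226) = 0.6660.
z* = 1.645; margin = 1.645 × 0.6660 = 1.0956.
Difference = 10.3 − 5.2 = 5.1000.
5.1000 ± 1.0956 → (4.00, 6.20).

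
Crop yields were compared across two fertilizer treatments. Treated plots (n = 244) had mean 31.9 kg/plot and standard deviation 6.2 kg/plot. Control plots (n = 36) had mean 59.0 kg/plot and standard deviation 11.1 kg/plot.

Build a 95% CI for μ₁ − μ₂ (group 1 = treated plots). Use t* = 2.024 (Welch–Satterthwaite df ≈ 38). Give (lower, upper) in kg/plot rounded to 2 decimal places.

(-30.93, -23.27)

Standard errors of each mean: 6.2/√244 = 0.3969 and 11.1/√36 = 1.8500.
SE(x̄₁ − x̄₂) = √(0.3969² + 1.8500²) = 1.8921 for independent samples with unequal variances.
With t* = 2.024, the margin is 2.024 × 1.8921 = 3.8296.
x̄₁ − x̄₂ = 31.9 − 59.0 = -27.1000; the interval is -27.1000 ± 3.8296 = (-30.93, -23.27).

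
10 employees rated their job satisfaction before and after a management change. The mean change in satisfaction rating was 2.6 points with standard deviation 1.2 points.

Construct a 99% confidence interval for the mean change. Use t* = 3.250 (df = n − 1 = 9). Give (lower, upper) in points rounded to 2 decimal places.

This is a matched-pairs design, so SE = s_d/√n = 1.2/√10 = 0.3795.
Margin = 3.250 × 0.3795 = 1.2334; the interval is 2.6 ± 1.2334 = (1.37, 3.83).

(1.37, 3.83)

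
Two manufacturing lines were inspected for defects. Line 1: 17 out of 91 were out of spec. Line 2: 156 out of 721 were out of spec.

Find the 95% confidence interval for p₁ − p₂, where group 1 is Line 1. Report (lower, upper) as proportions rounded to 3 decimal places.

Sample proportions: 17/91 = 0.1868, 156/721 = 0.2164.
Each SE is √(p̂(1−p̂)/n): √(0.1868·0.8132/91) = 0.04086 and √(0.2164·0.7836/721) = 0.01534.
SE(p̂₁ − p̂₂) = √(SE₁² + SE₂²) = √(0.0016695396 + 0.0002353156) = 0.04364, since the two samples are independent.
At 95% confidence z* = 1.960; margin = 1.960 × 0.04364 = 0.08553.
The difference is 0.1868 − 0.2164 = -0.0296, so the interval is -0.0296 ± 0.08553 = (-0.115, 0.056).

(-0.115, 0.056)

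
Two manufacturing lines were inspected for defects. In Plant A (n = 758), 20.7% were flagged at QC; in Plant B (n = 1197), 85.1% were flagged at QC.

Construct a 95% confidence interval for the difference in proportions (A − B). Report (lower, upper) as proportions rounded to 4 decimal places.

(-0.6792, -0.6088)

Each SE is √(p̂(1−p̂)/n): √(0.2070·0.7930/758) = 0.01472 and √(0.8510·0.1490/1197) = 0.01029.
SE(p̂₁ − p̂₂) = √(SE₁² + SE₂²) = √(0.0002166784 + 0.0001058841) = 0.01796, since the two samples are independent.
At 95% confidence z* = 1.960; margin = 1.960 × 0.01796 = 0.03520.
The difference is 0.2070 − 0.8510 = -0.6440, so the interval is -0.6440 ± 0.03520 = (-0.6792, -0.6088).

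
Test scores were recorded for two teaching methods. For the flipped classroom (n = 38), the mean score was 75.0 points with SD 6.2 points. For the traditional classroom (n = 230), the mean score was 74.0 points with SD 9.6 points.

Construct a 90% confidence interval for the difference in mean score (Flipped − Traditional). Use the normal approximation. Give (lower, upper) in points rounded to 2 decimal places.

Per-group SEs: s₁/√n₁ = 6.2/√38 = 1.0058, s₂/√n₂ = 9.6/√230 = 0.6330.
Unpooled SE of the difference: √(1.01163364 + 0.400689) = 1.1884.
Margin of error = z* · SE = 1.645 × 1.1884 = 1.9549.
x̄₁ − x̄₂ = 75.0 − 74.0 = 1.0000.
CI: 1.0000 ± 1.9549 = (-0.95, 2.95).

(-0.95, 2.95)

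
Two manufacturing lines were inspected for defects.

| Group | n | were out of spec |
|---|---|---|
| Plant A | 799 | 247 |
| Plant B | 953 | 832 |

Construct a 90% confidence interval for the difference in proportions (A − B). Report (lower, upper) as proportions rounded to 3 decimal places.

First, p̂₁ = 247/799 = 0.3091; p̂₂ = 832/953 = 0.8730.
The two standard errors are √(0.3091×0.6909/799) = 0.01635 and √(0.8730×0.1270/953) = 0.01079.
Because the samples are independent, SE_diff = √(0.01635² + 0.01079²) = 0.01959.
Using z* = 1.645 for 90%, ME = 1.645 × 0.01959 = 0.03223.
p̂₁ − p̂₂ = -0.5639; interval -0.5639 ± 0.03223 gives (-0.596, -0.532).

(-0.596, -0.532)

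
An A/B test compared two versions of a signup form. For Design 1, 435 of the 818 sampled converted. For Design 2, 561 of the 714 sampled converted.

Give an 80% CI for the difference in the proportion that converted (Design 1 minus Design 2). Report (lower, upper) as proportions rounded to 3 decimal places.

(-0.284, -0.224)

p̂₁ = 435/818 = 0.5318 and p̂₂ = 561/714 = 0.7857.
SE₁ = √(p̂₁(1−p̂₁)/n₁) = √(0.5318·0.4682/818) = 0.01745; SE₂ = √(0.7857·0.2143/714) = 0.01536.
Independent samples: SE of the difference = √(SE₁² + SE₂²) = √(0.0003045025 + 0.0002359296) = 0.02325.
z* for 80% confidence is 1.282, so the margin of error is 1.282 × 0.02325 = 0.02981.
Point estimate p̂₁ − p̂₂ = 0.5318 − 0.7857 = -0.2539.
-0.2539 ± 0.02981 → (-0.284, -0.224).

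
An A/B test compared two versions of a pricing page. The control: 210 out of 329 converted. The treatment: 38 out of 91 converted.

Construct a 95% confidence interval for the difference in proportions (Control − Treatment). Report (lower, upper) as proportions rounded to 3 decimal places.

(0.107, 0.335)

p̂₁ = 210/329 = 0.6383 and p̂₂ = 38/91 = 0.4176.
SE₁ = √(p̂₁(1−p̂₁)/n₁) = √(0.6383·0.3617/329) = 0.02649; SE₂ = √(0.4176·0.5824/91) = 0.05170.
Independent samples: SE of the difference = √(SE₁² + SE₂²) = √(0.0007017201 + 0.00267289) = 0.05809.
z* for 95% confidence is 1.960, so the margin of error is 1.960 × 0.05809 = 0.11386.
Point estimate p̂₁ − p̂₂ = 0.6383 − 0.4176 = 0.2207.
0.2207 ± 0.11386 → (0.107, 0.335).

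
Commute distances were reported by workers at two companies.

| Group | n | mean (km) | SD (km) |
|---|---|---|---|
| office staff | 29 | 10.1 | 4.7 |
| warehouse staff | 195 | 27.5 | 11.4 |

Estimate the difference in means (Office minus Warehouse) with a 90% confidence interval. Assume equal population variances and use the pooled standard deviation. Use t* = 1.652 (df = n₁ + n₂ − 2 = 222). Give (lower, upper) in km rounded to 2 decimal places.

s_p = √[((n₁−1)s₁² + (n₂−1)s₂²)/(n₁+n₂−2)] = √[(28·4.7² + 194·11.4²)/222] = 10.7868.
SE = 10.7868·√(1/29 + 1/195) = 2.1468.
With t* = 1.652, margin = 1.652 × 2.1468 = 3.5465.
x̄₁ − x̄₂ = 10.1 − 27.5 = -17.4000; interval -17.4000 ± 3.5465 = (-20.95, -13.85).

(-20.95, -13.85)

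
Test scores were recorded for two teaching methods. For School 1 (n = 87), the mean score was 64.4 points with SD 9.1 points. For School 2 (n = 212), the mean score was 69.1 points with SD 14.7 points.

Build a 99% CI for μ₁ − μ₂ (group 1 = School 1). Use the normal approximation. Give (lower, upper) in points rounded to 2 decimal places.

(-8.32, -1.08)

Per-group SEs: s₁/√n₁ = 9.1/√87 = 0.9756, s₂/√n₂ = 14.7/√212 = 1.0096.
Unpooled SE of the difference: √(0.95179536 + 1.01929216) = 1.4040.
Margin of error = z* · SE = 2.576 × 1.4040 = 3.6167.
x̄₁ − x̄₂ = 64.4 − 69.1 = -4.7000.
CI: -4.7000 ± 3.6167 = (-8.32, -1.08).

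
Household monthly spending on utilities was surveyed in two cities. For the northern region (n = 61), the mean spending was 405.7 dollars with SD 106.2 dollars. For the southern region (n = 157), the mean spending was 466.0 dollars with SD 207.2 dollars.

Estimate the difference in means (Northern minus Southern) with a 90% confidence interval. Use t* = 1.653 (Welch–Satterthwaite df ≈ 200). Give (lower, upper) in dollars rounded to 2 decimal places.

Per-group SEs: s₁/√n₁ = 106.2/√61 = 13.5975, s₂/√n₂ = 207.2/√157 = 16.5364.
Unpooled SE of the difference: √(184.89200625 + 273.45252496) = 21.4090.
Margin of error = t* · SE = 1.653 × 21.4090 = 35.3891.
x̄₁ − x̄₂ = 405.7 − 466.0 = -60.3000.
CI: -60.3000 ± 35.3891 = (-95.69, -24.91).

(-95.69, -24.91)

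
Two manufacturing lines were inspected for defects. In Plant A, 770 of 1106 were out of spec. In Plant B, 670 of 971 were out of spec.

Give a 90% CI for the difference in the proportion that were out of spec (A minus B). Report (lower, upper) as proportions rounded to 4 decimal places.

First, p̂₁ = 770/1106 = 0.6962; p̂₂ = 670/971 = 0.6900.
The two standard errors are √(0.6962×0.3038/1106) = 0.01383 and √(0.6900×0.3100/971) = 0.01484.
Because the samples are independent, SE_diff = √(0.01383² + 0.01484²) = 0.02029.
Using z* = 1.645 for 90%, ME = 1.645 × 0.02029 = 0.03338.
p̂₁ − p̂₂ = 0.0062; interval 0.0062 ± 0.03338 gives (-0.0272, 0.0396).

(-0.0272, 0.0396)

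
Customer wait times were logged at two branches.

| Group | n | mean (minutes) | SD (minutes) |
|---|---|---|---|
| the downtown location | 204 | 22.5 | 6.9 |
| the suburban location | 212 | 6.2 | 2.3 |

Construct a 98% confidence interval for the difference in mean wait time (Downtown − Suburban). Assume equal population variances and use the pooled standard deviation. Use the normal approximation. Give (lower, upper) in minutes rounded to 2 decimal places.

(15.14, 17.46)

s_p = √[((n₁−1)s₁² + (n₂−1)s₂²)/(n₁+n₂−2)] = √[(203·6.9² + 211·2.3²)/414] = 5.1030.
SE = 5.1030·√(1/204 + 1/212) = 0.5005.
With z* = 2.326, margin = 2.326 × 0.5005 = 1.1642.
x̄₁ − x̄₂ = 22.5 − 6.2 = 16.3000; interval 16.3000 ± 1.1642 = (15.14, 17.46).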